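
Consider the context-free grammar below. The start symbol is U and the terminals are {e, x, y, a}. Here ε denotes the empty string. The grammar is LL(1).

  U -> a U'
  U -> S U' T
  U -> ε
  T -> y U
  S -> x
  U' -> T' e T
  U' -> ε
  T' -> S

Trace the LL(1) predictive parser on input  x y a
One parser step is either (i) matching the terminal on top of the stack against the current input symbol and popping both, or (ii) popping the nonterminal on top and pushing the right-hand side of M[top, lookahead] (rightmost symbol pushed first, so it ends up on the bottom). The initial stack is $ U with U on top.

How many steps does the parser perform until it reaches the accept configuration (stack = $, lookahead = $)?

9

     Stack     Input    Action
  1  $ U       x y a $  expand U -> S U' T
  2  $ T U' S  x y a $  expand S -> x
  3  $ T U' x  x y a $  match x
  4  $ T U'    y a $    expand U' -> ε
  5  $ T       y a $    expand T -> y U
  6  $ U y     y a $    match y
  7  $ U       a $      expand U -> a U'
  8  $ U' a    a $      match a
  9  $ U'      $        expand U' -> ε
Accept reached after 9 steps.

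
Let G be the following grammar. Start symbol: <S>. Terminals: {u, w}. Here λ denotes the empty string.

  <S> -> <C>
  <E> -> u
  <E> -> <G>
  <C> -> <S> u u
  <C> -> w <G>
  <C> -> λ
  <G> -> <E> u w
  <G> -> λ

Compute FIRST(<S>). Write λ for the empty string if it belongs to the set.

FIRST(<S>): from <S>-><C> we get {λ, u, w}. So FIRST(<S>) = {λ, u, w}.
FIRST(<C>): from <C>-><S> u u we get {u, w}; from <C>->w <G> we get {w}; from <C>->λ we get {λ}. So FIRST(<C>) = {λ, u, w}.
FIRST(<E>): from <E>->u we get {u}; from <E>-><G> we get {λ, u}. So FIRST(<E>) = {λ, u}.
FIRST(<G>): from <G>-><E> u w we get {u}; from <G>->λ we get {λ}. So FIRST(<G>) = {λ, u}.

{λ, u, w}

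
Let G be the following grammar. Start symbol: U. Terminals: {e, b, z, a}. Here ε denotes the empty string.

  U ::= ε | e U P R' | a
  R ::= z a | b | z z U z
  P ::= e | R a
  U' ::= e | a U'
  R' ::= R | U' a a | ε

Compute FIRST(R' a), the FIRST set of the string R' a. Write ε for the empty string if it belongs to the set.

FIRST(U) = {ε, a, e}
FIRST(R) = {b, z}
FIRST(U') = {a, e}
FIRST(P) = {b, e, z}  (via R a)
FIRST(R') = {ε, a, b, e, z}  (via R, U' a a)
FIRST(R' a): take FIRST of each symbol in turn, carrying on past any symbol whose FIRST contains ε; result {a, b, e, z}.

{a, b, e, z}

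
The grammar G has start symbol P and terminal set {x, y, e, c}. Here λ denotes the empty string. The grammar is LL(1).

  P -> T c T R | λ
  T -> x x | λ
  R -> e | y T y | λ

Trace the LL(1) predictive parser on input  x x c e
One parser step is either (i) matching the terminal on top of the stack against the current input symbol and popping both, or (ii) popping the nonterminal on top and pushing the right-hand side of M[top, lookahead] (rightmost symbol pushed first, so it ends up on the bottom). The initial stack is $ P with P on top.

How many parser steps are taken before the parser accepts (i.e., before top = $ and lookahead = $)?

step 1: stack=$ P  input=x x c e $  — expand P -> T c T R
step 2: stack=$ R T c T  input=x x c e $  — expand T -> x x
step 3: stack=$ R T c x x  input=x x c e $  — match x
step 4: stack=$ R T c x  input=x c e $  — match x
step 5: stack=$ R T c  input=c e $  — match c
step 6: stack=$ R T  input=e $  — expand T -> λ
step 7: stack=$ R  input=e $  — expand R -> e
step 8: stack=$ e  input=e $  — match e
Accept reached after 8 steps.

8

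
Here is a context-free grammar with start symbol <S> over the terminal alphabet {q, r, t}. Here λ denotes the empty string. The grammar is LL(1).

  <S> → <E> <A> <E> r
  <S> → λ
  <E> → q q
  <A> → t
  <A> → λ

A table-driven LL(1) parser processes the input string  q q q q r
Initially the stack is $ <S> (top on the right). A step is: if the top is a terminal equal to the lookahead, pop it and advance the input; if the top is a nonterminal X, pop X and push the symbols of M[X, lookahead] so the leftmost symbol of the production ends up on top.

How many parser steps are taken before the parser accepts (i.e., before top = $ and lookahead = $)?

     Stack            Input        Action
  1  $ <S>            q q q q r $  expand <S> → <E> <A> <E> r
  2  $ r <E> <A> <E>  q q q q r $  expand <E> → q q
  3  $ r <E> <A> q q  q q q q r $  match q
  4  $ r <E> <A> q    q q q r $    match q
  5  $ r <E> <A>      q q r $      expand <A> → λ
  6  $ r <E>          q q r $      expand <E> → q q
  7  $ r q q          q q r $      match q
  8  $ r q            q r $        match q
  9  $ r              r $          match r
Accept reached after 9 steps.

9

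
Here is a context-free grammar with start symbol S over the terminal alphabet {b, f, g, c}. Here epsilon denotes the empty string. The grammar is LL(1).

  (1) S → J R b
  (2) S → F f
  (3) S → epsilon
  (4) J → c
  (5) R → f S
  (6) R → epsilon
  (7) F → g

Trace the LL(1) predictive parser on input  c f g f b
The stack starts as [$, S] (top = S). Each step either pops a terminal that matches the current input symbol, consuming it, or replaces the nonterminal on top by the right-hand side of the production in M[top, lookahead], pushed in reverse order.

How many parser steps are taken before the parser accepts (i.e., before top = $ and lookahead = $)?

      Stack    Input        Action
   1  $ S      c f g f b $  expand S → J R b
   2  $ b R J  c f g f b $  expand J → c
   3  $ b R c  c f g f b $  match c
   4  $ b R    f g f b $    expand R → f S
   5  $ b S f  f g f b $    match f
   6  $ b S    g f b $      expand S → F f
   7  $ b f F  g f b $      expand F → g
   8  $ b f g  g f b $      match g
   9  $ b f    f b $        match f
  10  $ b      b $          match b
Accept reached after 10 steps.

10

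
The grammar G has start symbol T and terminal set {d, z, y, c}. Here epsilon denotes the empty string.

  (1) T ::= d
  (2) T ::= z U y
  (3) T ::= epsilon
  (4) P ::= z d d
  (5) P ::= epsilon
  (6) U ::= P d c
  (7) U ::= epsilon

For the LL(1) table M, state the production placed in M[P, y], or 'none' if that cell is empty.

none

FIRST(T) = {epsilon, d, z}
FIRST(P) = {epsilon, z}
FIRST(U) = {epsilon, d, z}  (via P d c)
FOLLOW(T) includes $ since T is the start symbol.
FOLLOW(P): in U::=P d c, P is followed by d c with FIRST {d}. Thus FOLLOW(P) = {d}.
For P ::= z d d: FIRST(z d d) = {z}, so it goes in M[P, t] for t ∈ {z}.
For P ::= epsilon: FIRST(epsilon) = {epsilon}, so it goes in M[P, t] for t ∈ {}; since epsilon ∈ FIRST, also for every t ∈ FOLLOW(P) = {d}.
None of these place a production in M[P, y].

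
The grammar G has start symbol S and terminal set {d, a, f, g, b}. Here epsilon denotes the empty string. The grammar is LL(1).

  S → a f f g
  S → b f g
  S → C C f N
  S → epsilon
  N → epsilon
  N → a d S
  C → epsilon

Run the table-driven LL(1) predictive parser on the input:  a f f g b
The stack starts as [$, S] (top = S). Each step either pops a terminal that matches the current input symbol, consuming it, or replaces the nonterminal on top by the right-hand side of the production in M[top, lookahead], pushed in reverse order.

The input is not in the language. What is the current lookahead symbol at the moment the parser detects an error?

b

     Stack      Input        Action
  1  $ S        a f f g b $  expand S → a f f g
  2  $ g f f a  a f f g b $  match a
  3  $ g f f    f f g b $    match f
  4  $ g f      f g b $      match f
  5  $ g        g b $        match g
  6  $          b $          error: stack empty but input remains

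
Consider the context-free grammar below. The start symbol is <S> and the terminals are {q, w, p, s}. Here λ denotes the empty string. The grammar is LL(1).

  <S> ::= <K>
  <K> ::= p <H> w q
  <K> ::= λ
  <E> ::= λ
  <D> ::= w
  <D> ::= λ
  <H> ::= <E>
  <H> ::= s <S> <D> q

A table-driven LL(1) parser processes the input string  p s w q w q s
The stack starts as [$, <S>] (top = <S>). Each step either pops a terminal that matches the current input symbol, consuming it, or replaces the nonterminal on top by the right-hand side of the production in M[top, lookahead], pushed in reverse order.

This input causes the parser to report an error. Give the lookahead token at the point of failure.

s

step 1: stack=$ <S>  input=p s w q w q s $  — expand <S> ::= <K>
step 2: stack=$ <K>  input=p s w q w q s $  — expand <K> ::= p <H> w q
step 3: stack=$ q w <H> p  input=p s w q w q s $  — match p
step 4: stack=$ q w <H>  input=s w q w q s $  — expand <H> ::= s <S> <D> q
step 5: stack=$ q w q <D> <S> s  input=s w q w q s $  — match s
step 6: stack=$ q w q <D> <S>  input=w q w q s $  — expand <S> ::= <K>
step 7: stack=$ q w q <D> <K>  input=w q w q s $  — expand <K> ::= λ
step 8: stack=$ q w q <D>  input=w q w q s $  — expand <D> ::= w
step 9: stack=$ q w q w  input=w q w q s $  — match w
step 10: stack=$ q w q  input=q w q s $  — match q
step 11: stack=$ q w  input=w q s $  — match w
step 12: stack=$ q  input=q s $  — match q
step 13: stack=$  input=s $  — error: stack empty but input remains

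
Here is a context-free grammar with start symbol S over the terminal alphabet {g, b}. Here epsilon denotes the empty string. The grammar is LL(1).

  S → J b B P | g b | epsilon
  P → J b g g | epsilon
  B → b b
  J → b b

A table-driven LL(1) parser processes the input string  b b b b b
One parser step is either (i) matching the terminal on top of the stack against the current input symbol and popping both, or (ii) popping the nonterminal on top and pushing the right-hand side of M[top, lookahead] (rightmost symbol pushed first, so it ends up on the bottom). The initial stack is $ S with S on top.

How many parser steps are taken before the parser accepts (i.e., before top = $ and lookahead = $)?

9

step 1: stack=$ S  input=b b b b b $  — expand S → J b B P
step 2: stack=$ P B b J  input=b b b b b $  — expand J → b b
step 3: stack=$ P B b b b  input=b b b b b $  — match b
step 4: stack=$ P B b b  input=b b b b $  — match b
step 5: stack=$ P B b  input=b b b $  — match b
step 6: stack=$ P B  input=b b $  — expand B → b b
step 7: stack=$ P b b  input=b b $  — match b
step 8: stack=$ P b  input=b $  — match b
step 9: stack=$ P  input=$  — expand P → epsilon
Accept reached after 9 steps.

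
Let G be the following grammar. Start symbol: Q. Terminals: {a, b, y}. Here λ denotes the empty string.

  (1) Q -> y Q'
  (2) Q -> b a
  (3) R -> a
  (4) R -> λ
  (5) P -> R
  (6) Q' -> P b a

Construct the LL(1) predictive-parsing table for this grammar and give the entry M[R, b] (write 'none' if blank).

R -> λ

FIRST(Q) = {b, y}
FIRST(R) = {λ, a}
FIRST(P) = {λ, a}  (via R)
FIRST(Q') = {a, b}  (via P b a)
FOLLOW(Q) includes $ since Q is the start symbol.
FOLLOW(P): in Q'->P b a, P is followed by b a with FIRST {b}. Thus FOLLOW(P) = {b}.
FOLLOW(R): in P->R, the suffix after R is empty, so FOLLOW(R) ⊇ FOLLOW(P) = {b}. Thus FOLLOW(R) = {b}.
For R -> a: FIRST(a) = {a}, so it goes in M[R, t] for t ∈ {a}.
For R -> λ: FIRST(λ) = {λ}, so it goes in M[R, t] for t ∈ {}; since λ ∈ FIRST, also for every t ∈ FOLLOW(R) = {b}.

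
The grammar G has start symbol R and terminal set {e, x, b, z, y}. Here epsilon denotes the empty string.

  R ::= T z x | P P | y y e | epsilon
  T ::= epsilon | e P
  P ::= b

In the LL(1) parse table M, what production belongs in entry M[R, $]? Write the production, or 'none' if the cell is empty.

FIRST(T): from T::=epsilon we get {epsilon}; from T::=e P we get {e}. So FIRST(T) = {epsilon, e}.
FIRST(P): from P::=b we get {b}. So FIRST(P) = {b}.
FIRST(R): from R::=T z x we get {e, z}; from R::=P P we get {b}; from R::=y y e we get {y}; from R::=epsilon we get {epsilon}. So FIRST(R) = {epsilon, b, e, y, z}.
FOLLOW(R) includes $ since R is the start symbol.
FOLLOW(R): R appears on no right-hand side. Thus FOLLOW(R) = {$}.
For R ::= T z x: FIRST(T z x) = {e, z}, so it goes in M[R, t] for t ∈ {e, z}.
For R ::= P P: FIRST(P P) = {b}, so it goes in M[R, t] for t ∈ {b}.
For R ::= y y e: FIRST(y y e) = {y}, so it goes in M[R, t] for t ∈ {y}.
For R ::= epsilon: FIRST(epsilon) = {epsilon}, so it goes in M[R, t] for t ∈ {}; since epsilon ∈ FIRST, also for every t ∈ FOLLOW(R) = {$}.

R ::= epsilon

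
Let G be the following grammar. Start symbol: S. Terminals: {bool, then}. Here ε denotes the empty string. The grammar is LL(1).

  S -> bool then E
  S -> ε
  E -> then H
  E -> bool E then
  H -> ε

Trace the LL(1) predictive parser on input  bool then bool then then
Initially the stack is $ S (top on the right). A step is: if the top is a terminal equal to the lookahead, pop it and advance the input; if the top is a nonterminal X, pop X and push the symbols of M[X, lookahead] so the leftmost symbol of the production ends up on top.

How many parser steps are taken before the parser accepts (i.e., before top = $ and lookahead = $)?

9

     Stack          Input                       Action
  1  $ S            bool then bool then then $  expand S -> bool then E
  2  $ E then bool  bool then bool then then $  match bool
  3  $ E then       then bool then then $       match then
  4  $ E            bool then then $            expand E -> bool E then
  5  $ then E bool  bool then then $            match bool
  6  $ then E       then then $                 expand E -> then H
  7  $ then H then  then then $                 match then
  8  $ then H       then $                      expand H -> ε
  9  $ then         then $                      match then
Accept reached after 9 steps.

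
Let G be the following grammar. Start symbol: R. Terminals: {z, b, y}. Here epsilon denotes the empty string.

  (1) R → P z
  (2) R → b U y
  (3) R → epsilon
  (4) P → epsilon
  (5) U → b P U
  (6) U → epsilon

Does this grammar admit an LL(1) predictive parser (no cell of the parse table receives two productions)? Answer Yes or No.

Yes

FIRST(R) = {epsilon, b, z}
FIRST(P) = {epsilon}
FIRST(U) = {epsilon, b}
FOLLOW(R) = {$}
FOLLOW(P) = {b, y, z}
FOLLOW(U) = {y}
Each cell of M receives at most one production.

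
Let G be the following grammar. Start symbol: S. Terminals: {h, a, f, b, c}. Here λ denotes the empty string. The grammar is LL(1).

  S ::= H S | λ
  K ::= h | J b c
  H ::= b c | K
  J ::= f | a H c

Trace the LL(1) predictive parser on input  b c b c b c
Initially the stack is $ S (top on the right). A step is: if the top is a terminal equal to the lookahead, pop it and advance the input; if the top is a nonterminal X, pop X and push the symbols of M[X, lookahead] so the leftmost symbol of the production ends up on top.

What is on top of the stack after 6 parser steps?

b

     Stack    Input          Action
  1  $ S      b c b c b c $  expand S ::= H S
  2  $ S H    b c b c b c $  expand H ::= b c
  3  $ S c b  b c b c b c $  match b
  4  $ S c    c b c b c $    match c
  5  $ S      b c b c $      expand S ::= H S
  6  $ S H    b c b c $      expand H ::= b c
Stack after step 6: $ S c b (top = b).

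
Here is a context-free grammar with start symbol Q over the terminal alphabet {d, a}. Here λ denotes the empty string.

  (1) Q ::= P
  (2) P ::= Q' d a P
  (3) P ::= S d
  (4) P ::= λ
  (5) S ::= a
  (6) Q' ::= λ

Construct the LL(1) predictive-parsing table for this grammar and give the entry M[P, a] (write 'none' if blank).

FIRST(S): from S::=a we get {a}. So FIRST(S) = {a}.
FIRST(Q'): from Q'::=λ we get {λ}. So FIRST(Q') = {λ}.
FIRST(P): from P::=Q' d a P we get {d}; from P::=S d we get {a}; from P::=λ we get {λ}. So FIRST(P) = {λ, a, d}.
FIRST(Q): from Q::=P we get {λ, a, d}. So FIRST(Q) = {λ, a, d}.
FOLLOW(Q) includes $ since Q is the start symbol.
FOLLOW(Q): Q appears on no right-hand side. Thus FOLLOW(Q) = {$}.
FOLLOW(P): in Q::=P, the suffix after P is empty, so FOLLOW(P) ⊇ FOLLOW(Q) = {$}; in P::=Q' d a P, the suffix after P is empty (adds nothing new). Thus FOLLOW(P) = {$}.
For P ::= Q' d a P: FIRST(Q' d a P) = {d}, so it goes in M[P, t] for t ∈ {d}.
For P ::= S d: FIRST(S d) = {a}, so it goes in M[P, t] for t ∈ {a}.
For P ::= λ: FIRST(λ) = {λ}, so it goes in M[P, t] for t ∈ {}; since λ ∈ FIRST, also for every t ∈ FOLLOW(P) = {$}.

P ::= S d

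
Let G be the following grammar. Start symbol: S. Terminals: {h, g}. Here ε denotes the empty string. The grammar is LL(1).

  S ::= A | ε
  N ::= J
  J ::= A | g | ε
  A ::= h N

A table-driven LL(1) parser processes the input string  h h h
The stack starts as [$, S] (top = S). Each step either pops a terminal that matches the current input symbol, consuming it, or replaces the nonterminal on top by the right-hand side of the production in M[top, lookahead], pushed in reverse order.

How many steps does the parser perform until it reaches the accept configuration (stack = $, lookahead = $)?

      Stack  Input    Action
   1  $ S    h h h $  expand S ::= A
   2  $ A    h h h $  expand A ::= h N
   3  $ N h  h h h $  match h
   4  $ N    h h $    expand N ::= J
   5  $ J    h h $    expand J ::= A
   6  $ A    h h $    expand A ::= h N
   7  $ N h  h h $    match h
   8  $ N    h $      expand N ::= J
   9  $ J    h $      expand J ::= A
  10  $ A    h $      expand A ::= h N
  11  $ N h  h $      match h
  12  $ N    $        expand N ::= J
  13  $ J    $        expand J ::= ε
Accept reached after 13 steps.

13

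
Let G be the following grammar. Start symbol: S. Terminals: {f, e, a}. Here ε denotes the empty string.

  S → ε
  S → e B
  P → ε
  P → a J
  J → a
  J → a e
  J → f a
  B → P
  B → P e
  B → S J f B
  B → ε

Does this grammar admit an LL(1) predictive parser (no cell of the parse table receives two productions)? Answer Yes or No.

No

FIRST(S) = {ε, e}
FIRST(P) = {ε, a}
FIRST(J) = {a, f}
FIRST(B) = {ε, a, e, f}
FOLLOW(S) = {$, a, f}
FOLLOW(P) = {$, a, e, f}
FOLLOW(J) = {$, a, e, f}
FOLLOW(B) = {$, a, f}
Cell M[B, $] receives both B → P and B → ε — the grammar is not LL(1).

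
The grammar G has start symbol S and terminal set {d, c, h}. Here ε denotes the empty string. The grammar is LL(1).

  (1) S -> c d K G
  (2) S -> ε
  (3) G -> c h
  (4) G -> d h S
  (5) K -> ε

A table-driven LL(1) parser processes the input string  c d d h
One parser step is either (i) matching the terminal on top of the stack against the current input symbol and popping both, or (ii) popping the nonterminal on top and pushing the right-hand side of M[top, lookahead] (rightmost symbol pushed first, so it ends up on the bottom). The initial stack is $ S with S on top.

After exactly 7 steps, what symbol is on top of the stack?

S

step 1: stack=$ S  input=c d d h $  — expand S -> c d K G
step 2: stack=$ G K d c  input=c d d h $  — match c
step 3: stack=$ G K d  input=d d h $  — match d
step 4: stack=$ G K  input=d h $  — expand K -> ε
step 5: stack=$ G  input=d h $  — expand G -> d h S
step 6: stack=$ S h d  input=d h $  — match d
step 7: stack=$ S h  input=h $  — match h
Stack after step 7: $ S (top = S).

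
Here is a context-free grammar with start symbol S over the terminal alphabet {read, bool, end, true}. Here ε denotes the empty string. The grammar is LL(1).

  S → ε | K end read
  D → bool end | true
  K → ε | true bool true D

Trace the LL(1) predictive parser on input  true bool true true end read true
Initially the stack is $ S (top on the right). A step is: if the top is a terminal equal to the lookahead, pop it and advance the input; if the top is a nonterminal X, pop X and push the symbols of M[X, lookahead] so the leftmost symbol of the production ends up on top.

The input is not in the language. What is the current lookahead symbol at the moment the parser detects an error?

      Stack                        Input                                Action
   1  $ S                          true bool true true end read true $  expand S → K end read
   2  $ read end K                 true bool true true end read true $  expand K → true bool true D
   3  $ read end D true bool true  true bool true true end read true $  match true
   4  $ read end D true bool       bool true true end read true $       match bool
   5  $ read end D true            true true end read true $            match true
   6  $ read end D                 true end read true $                 expand D → true
   7  $ read end true              true end read true $                 match true
   8  $ read end                   end read true $                      match end
   9  $ read                       read true $                          match read
  10  $                            true $                               error: stack empty but input remains

true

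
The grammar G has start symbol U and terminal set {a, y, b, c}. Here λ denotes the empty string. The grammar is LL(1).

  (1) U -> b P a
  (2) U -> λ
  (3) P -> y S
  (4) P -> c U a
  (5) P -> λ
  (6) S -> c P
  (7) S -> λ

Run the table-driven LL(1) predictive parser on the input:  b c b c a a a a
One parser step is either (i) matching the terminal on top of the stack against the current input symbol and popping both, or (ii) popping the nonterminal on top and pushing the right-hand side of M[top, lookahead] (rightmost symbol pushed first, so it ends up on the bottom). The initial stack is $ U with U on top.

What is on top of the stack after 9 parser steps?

step 1: stack=$ U  input=b c b c a a a a $  — expand U -> b P a
step 2: stack=$ a P b  input=b c b c a a a a $  — match b
step 3: stack=$ a P  input=c b c a a a a $  — expand P -> c U a
step 4: stack=$ a a U c  input=c b c a a a a $  — match c
step 5: stack=$ a a U  input=b c a a a a $  — expand U -> b P a
step 6: stack=$ a a a P b  input=b c a a a a $  — match b
step 7: stack=$ a a a P  input=c a a a a $  — expand P -> c U a
step 8: stack=$ a a a a U c  input=c a a a a $  — match c
step 9: stack=$ a a a a U  input=a a a a $  — expand U -> λ
Stack after step 9: $ a a a a (top = a).

a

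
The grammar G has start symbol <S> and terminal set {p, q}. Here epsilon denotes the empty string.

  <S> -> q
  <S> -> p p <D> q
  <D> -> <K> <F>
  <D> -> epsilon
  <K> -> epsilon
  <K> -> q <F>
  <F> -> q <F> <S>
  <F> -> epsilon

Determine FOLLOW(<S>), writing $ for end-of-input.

{$, p, q}

FIRST(<S>) = {p, q}
FIRST(<K>) = {epsilon, q}
FIRST(<F>) = {epsilon, q}
FIRST(<D>) = {epsilon, q}  (via <K> <F>)
FOLLOW(<S>) includes $ since <S> is the start symbol.
FOLLOW(<D>): in <S>->p p <D> q, <D> is followed by q with FIRST {q}. Thus FOLLOW(<D>) = {q}.
FOLLOW(<K>): in <D>-><K> <F>, <K> is followed by <F> with FIRST {epsilon, q}; in <D>-><K> <F>, the suffix after <K> is nullable, so FOLLOW(<K>) ⊇ FOLLOW(<D>) = {q}. Thus FOLLOW(<K>) = {q}.
FOLLOW(<F>): in <D>-><K> <F>, the suffix after <F> is empty, so FOLLOW(<F>) ⊇ FOLLOW(<D>) = {q}; in <K>->q <F>, the suffix after <F> is empty, so FOLLOW(<F>) ⊇ FOLLOW(<K>) = {q}; in <F>->q <F> <S>, <F> is followed by <S> with FIRST {p, q}. Thus FOLLOW(<F>) = {p, q}.
FOLLOW(<S>): in <F>->q <F> <S>, the suffix after <S> is empty, so FOLLOW(<S>) ⊇ FOLLOW(<F>) = {p, q}. Thus FOLLOW(<S>) = {$, p, q}.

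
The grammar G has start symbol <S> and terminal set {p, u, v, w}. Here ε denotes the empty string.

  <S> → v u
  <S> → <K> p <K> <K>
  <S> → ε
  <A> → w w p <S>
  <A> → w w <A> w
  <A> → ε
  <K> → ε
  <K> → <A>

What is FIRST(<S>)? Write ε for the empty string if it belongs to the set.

FIRST(<A>) = {ε, w}
FIRST(<K>) = {ε, w}  (via <A>)
FIRST(<S>) = {ε, p, v, w}  (via <K> p <K> <K>)

{ε, p, v, w}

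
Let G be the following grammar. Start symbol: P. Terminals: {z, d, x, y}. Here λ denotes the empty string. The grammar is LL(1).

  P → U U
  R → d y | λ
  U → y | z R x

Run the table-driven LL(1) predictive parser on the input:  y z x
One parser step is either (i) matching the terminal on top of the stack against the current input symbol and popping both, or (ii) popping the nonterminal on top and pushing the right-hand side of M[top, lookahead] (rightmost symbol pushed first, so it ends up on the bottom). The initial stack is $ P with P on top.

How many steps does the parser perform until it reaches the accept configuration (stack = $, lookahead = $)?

     Stack    Input    Action
  1  $ P      y z x $  expand P → U U
  2  $ U U    y z x $  expand U → y
  3  $ U y    y z x $  match y
  4  $ U      z x $    expand U → z R x
  5  $ x R z  z x $    match z
  6  $ x R    x $      expand R → λ
  7  $ x      x $      match x
Accept reached after 7 steps.

7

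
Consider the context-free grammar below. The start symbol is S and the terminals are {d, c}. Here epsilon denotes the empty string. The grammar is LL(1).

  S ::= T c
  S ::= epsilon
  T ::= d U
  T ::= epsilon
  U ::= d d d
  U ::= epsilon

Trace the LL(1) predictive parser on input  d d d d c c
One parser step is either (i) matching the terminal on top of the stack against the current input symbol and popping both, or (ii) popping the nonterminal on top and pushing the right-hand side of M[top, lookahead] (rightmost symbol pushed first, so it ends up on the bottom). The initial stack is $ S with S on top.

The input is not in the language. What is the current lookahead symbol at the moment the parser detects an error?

     Stack      Input          Action
  1  $ S        d d d d c c $  expand S ::= T c
  2  $ c T      d d d d c c $  expand T ::= d U
  3  $ c U d    d d d d c c $  match d
  4  $ c U      d d d c c $    expand U ::= d d d
  5  $ c d d d  d d d c c $    match d
  6  $ c d d    d d c c $      match d
  7  $ c d      d c c $        match d
  8  $ c        c c $          match c
  9  $          c $            error: stack empty but input remains

c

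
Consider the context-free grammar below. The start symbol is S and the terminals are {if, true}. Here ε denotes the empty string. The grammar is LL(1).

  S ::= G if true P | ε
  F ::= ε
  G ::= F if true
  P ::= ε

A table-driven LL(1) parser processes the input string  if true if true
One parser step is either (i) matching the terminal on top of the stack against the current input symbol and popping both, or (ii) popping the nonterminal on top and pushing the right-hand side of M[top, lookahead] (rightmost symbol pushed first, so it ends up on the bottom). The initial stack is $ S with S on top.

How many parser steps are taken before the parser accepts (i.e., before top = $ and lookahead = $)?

step 1: stack=$ S  input=if true if true $  — expand S ::= G if true P
step 2: stack=$ P true if G  input=if true if true $  — expand G ::= F if true
step 3: stack=$ P true if true if F  input=if true if true $  — expand F ::= ε
step 4: stack=$ P true if true if  input=if true if true $  — match if
step 5: stack=$ P true if true  input=true if true $  — match true
step 6: stack=$ P true if  input=if true $  — match if
step 7: stack=$ P true  input=true $  — match true
step 8: stack=$ P  input=$  — expand P ::= ε
Accept reached after 8 steps.

8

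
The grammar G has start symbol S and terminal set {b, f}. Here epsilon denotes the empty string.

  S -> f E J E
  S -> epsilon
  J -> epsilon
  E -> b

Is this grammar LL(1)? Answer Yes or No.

Yes

FIRST(S) = {epsilon, f}
FIRST(J) = {epsilon}
FIRST(E) = {b}
FOLLOW(S) = {$}
FOLLOW(J) = {b}
FOLLOW(E) = {$, b}
Each cell of M receives at most one production.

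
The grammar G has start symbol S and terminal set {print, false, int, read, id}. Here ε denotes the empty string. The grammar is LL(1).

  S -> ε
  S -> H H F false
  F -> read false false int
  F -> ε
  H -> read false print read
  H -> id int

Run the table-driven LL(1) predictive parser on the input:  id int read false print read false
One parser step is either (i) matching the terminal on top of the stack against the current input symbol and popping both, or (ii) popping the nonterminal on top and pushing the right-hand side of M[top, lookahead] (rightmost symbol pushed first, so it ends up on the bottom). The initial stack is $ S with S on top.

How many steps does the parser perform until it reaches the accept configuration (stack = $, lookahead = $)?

step 1: stack=$ S  input=id int read false print read false $  — expand S -> H H F false
step 2: stack=$ false F H H  input=id int read false print read false $  — expand H -> id int
step 3: stack=$ false F H int id  input=id int read false print read false $  — match id
step 4: stack=$ false F H int  input=int read false print read false $  — match int
step 5: stack=$ false F H  input=read false print read false $  — expand H -> read false print read
step 6: stack=$ false F read print false read  input=read false print read false $  — match read
step 7: stack=$ false F read print false  input=false print read false $  — match false
step 8: stack=$ false F read print  input=print read false $  — match print
step 9: stack=$ false F read  input=read false $  — match read
step 10: stack=$ false F  input=false $  — expand F -> ε
step 11: stack=$ false  input=false $  — match false
Accept reached after 11 steps.

11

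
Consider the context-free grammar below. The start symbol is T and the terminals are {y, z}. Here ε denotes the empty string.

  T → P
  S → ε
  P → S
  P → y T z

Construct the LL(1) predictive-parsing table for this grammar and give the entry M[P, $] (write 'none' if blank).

P → S

FIRST(S) = {ε}
FIRST(P) = {ε, y}  (via S)
FIRST(T) = {ε, y}  (via P)
FOLLOW(T) includes $ since T is the start symbol.
FOLLOW(T): in P→y T z, T is followed by z with FIRST {z}. Thus FOLLOW(T) = {$, z}.
FOLLOW(P): in T→P, the suffix after P is empty, so FOLLOW(P) ⊇ FOLLOW(T) = {$, z}. Thus FOLLOW(P) = {$, z}.
For P → S: FIRST(S) = {ε}, so it goes in M[P, t] for t ∈ {}; since ε ∈ FIRST, also for every t ∈ FOLLOW(P) = {$, z}.
For P → y T z: FIRST(y T z) = {y}, so it goes in M[P, t] for t ∈ {y}.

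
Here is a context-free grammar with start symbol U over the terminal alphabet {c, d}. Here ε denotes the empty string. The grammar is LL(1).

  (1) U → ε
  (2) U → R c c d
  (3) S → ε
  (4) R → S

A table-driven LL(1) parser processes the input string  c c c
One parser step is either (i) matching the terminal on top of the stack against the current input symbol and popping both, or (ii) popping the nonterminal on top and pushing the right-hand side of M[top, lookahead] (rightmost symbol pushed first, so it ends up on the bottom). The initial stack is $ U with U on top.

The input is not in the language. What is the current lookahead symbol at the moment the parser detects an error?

step 1: stack=$ U  input=c c c $  — expand U → R c c d
step 2: stack=$ d c c R  input=c c c $  — expand R → S
step 3: stack=$ d c c S  input=c c c $  — expand S → ε
step 4: stack=$ d c c  input=c c c $  — match c
step 5: stack=$ d c  input=c c $  — match c
step 6: stack=$ d  input=c $  — error: top is terminal d but lookahead is c

c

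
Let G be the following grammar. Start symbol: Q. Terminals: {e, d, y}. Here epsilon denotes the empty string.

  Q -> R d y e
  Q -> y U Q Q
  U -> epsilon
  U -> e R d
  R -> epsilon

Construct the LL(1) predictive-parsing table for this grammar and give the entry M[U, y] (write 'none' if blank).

FIRST(U): from U->epsilon we get {epsilon}; from U->e R d we get {e}. So FIRST(U) = {epsilon, e}.
FIRST(R): from R->epsilon we get {epsilon}. So FIRST(R) = {epsilon}.
FIRST(Q): from Q->R d y e we get {d}; from Q->y U Q Q we get {y}. So FIRST(Q) = {d, y}.
FOLLOW(Q) includes $ since Q is the start symbol.
FOLLOW(U): in Q->y U Q Q, U is followed by Q Q with FIRST {d, y}. Thus FOLLOW(U) = {d, y}.
For U -> epsilon: FIRST(epsilon) = {epsilon}, so it goes in M[U, t] for t ∈ {}; since epsilon ∈ FIRST, also for every t ∈ FOLLOW(U) = {d, y}.
For U -> e R d: FIRST(e R d) = {e}, so it goes in M[U, t] for t ∈ {e}.

U -> epsilon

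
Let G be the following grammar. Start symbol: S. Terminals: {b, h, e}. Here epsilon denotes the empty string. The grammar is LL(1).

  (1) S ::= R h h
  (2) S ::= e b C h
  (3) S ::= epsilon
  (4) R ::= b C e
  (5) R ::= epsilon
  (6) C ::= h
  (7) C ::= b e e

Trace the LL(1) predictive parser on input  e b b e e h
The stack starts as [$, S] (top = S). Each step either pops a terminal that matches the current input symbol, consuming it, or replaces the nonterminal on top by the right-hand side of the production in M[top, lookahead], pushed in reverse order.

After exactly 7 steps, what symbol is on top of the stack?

step 1: stack=$ S  input=e b b e e h $  — expand S ::= e b C h
step 2: stack=$ h C b e  input=e b b e e h $  — match e
step 3: stack=$ h C b  input=b b e e h $  — match b
step 4: stack=$ h C  input=b e e h $  — expand C ::= b e e
step 5: stack=$ h e e b  input=b e e h $  — match b
step 6: stack=$ h e e  input=e e h $  — match e
step 7: stack=$ h e  input=e h $  — match e
Stack after step 7: $ h (top = h).

h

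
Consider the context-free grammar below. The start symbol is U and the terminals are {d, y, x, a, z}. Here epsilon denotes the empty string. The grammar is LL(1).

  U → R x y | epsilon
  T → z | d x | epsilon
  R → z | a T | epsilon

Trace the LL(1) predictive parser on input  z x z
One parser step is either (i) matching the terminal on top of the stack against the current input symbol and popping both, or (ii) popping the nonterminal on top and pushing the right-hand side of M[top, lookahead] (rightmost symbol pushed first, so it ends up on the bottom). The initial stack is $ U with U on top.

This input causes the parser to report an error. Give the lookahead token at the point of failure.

z

     Stack    Input    Action
  1  $ U      z x z $  expand U → R x y
  2  $ y x R  z x z $  expand R → z
  3  $ y x z  z x z $  match z
  4  $ y x    x z $    match x
  5  $ y      z $      error: top is terminal y but lookahead is z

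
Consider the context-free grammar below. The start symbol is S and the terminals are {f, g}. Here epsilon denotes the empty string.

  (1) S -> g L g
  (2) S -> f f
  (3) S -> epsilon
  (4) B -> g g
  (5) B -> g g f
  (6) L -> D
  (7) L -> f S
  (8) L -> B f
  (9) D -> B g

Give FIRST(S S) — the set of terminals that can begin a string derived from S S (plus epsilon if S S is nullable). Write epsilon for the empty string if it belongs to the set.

FIRST(S): from S->g L g we get {g}; from S->f f we get {f}; from S->epsilon we get {epsilon}. So FIRST(S) = {epsilon, f, g}.
FIRST(B): from B->g g we get {g}; from B->g g f we get {g}. So FIRST(B) = {g}.
FIRST(D): from D->B g we get {g}. So FIRST(D) = {g}.
FIRST(L): from L->D we get {g}; from L->f S we get {f}; from L->B f we get {g}. So FIRST(L) = {f, g}.
FIRST(S S): take FIRST of each symbol in turn, carrying on past any symbol whose FIRST contains epsilon; result {epsilon, f, g}.

{epsilon, f, g}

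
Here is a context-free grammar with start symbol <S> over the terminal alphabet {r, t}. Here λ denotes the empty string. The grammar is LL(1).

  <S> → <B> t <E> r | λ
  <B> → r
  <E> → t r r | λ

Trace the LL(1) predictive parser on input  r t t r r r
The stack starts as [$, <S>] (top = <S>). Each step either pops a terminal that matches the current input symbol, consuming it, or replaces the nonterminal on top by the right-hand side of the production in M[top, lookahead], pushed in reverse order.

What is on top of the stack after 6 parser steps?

step 1: stack=$ <S>  input=r t t r r r $  — expand <S> → <B> t <E> r
step 2: stack=$ r <E> t <B>  input=r t t r r r $  — expand <B> → r
step 3: stack=$ r <E> t r  input=r t t r r r $  — match r
step 4: stack=$ r <E> t  input=t t r r r $  — match t
step 5: stack=$ r <E>  input=t r r r $  — expand <E> → t r r
step 6: stack=$ r r r t  input=t r r r $  — match t
Stack after step 6: $ r r r (top = r).

r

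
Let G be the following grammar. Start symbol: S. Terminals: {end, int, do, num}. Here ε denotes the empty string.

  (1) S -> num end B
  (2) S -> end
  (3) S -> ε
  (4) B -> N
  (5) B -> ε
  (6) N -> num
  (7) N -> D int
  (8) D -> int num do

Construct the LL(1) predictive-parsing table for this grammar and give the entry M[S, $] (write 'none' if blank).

S -> ε

FIRST(S) = {ε, end, num}
FIRST(D) = {int}
FIRST(N) = {int, num}  (via D int)
FIRST(B) = {ε, int, num}  (via N)
FOLLOW(S) includes $ since S is the start symbol.
FOLLOW(S): S appears on no right-hand side. Thus FOLLOW(S) = {$}.
For S -> num end B: FIRST(num end B) = {num}, so it goes in M[S, t] for t ∈ {num}.
For S -> end: FIRST(end) = {end}, so it goes in M[S, t] for t ∈ {end}.
For S -> ε: FIRST(ε) = {ε}, so it goes in M[S, t] for t ∈ {}; since ε ∈ FIRST, also for every t ∈ FOLLOW(S) = {$}.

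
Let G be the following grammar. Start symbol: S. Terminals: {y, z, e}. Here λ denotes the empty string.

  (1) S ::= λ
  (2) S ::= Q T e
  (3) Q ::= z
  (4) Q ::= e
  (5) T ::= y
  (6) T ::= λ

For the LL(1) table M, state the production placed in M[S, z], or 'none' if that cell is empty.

FIRST(Q) = {e, z}
FIRST(T) = {λ, y}
FIRST(S) = {λ, e, z}  (via Q T e)
FOLLOW(S) includes $ since S is the start symbol.
FOLLOW(S): S appears on no right-hand side. Thus FOLLOW(S) = {$}.
For S ::= λ: FIRST(λ) = {λ}, so it goes in M[S, t] for t ∈ {}; since λ ∈ FIRST, also for every t ∈ FOLLOW(S) = {$}.
For S ::= Q T e: FIRST(Q T e) = {e, z}, so it goes in M[S, t] for t ∈ {e, z}.

S ::= Q T e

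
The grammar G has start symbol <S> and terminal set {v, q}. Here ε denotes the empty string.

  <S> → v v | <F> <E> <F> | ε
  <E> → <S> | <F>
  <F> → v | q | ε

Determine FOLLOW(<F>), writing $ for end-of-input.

FIRST(<F>) = {ε, q, v}
FIRST(<S>) = {ε, q, v}  (via <F> <E> <F>)
FIRST(<E>) = {ε, q, v}  (via <S>, <F>)
FOLLOW(<S>) includes $ since <S> is the start symbol.
FOLLOW(<S>): in <E>→<S>, the suffix after <S> is empty, so FOLLOW(<S>) ⊇ FOLLOW(<E>) = {$, q, v}. Thus FOLLOW(<S>) = {$, q, v}.
FOLLOW(<E>): in <S>→<F> <E> <F>, <E> is followed by <F> with FIRST {ε, q, v}; in <S>→<F> <E> <F>, the suffix after <E> is nullable, so FOLLOW(<E>) ⊇ FOLLOW(<S>) = {$, q, v}. Thus FOLLOW(<E>) = {$, q, v}.
FOLLOW(<F>): in <S>→<F> <E> <F> (occurrence 1), <F> is followed by <E> <F> with FIRST {ε, q, v}; in <S>→<F> <E> <F> (occurrence 1), the suffix after <F> is nullable, so FOLLOW(<F>) ⊇ FOLLOW(<S>) = {$, q, v}; in <S>→<F> <E> <F> (occurrence 2), the suffix after <F> is empty, so FOLLOW(<F>) ⊇ FOLLOW(<S>) = {$, q, v}; in <E>→<F>, the suffix after <F> is empty, so FOLLOW(<F>) ⊇ FOLLOW(<E>) = {$, q, v}. Thus FOLLOW(<F>) = {$, q, v}.

{$, q, v}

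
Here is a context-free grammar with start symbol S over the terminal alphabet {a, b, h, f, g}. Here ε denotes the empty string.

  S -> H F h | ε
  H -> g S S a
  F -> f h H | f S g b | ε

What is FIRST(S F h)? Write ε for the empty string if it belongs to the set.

{f, g, h}

FIRST(H): from H->g S S a we get {g}. So FIRST(H) = {g}.
FIRST(F): from F->f h H we get {f}; from F->f S g b we get {f}; from F->ε we get {ε}. So FIRST(F) = {ε, f}.
FIRST(S): from S->H F h we get {g}; from S->ε we get {ε}. So FIRST(S) = {ε, g}.
FIRST(S F h): take FIRST of each symbol in turn, carrying on past any symbol whose FIRST contains ε; result {f, g, h}.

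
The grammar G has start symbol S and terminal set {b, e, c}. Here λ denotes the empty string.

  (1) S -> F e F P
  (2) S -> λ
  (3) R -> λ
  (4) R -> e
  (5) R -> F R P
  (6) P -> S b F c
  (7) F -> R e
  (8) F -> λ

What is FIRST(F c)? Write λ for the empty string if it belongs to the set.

FIRST(S): from S->F e F P we get {b, e}; from S->λ we get {λ}. So FIRST(S) = {λ, b, e}.
FIRST(P): from P->S b F c we get {b, e}. So FIRST(P) = {b, e}.
FIRST(R): from R->λ we get {λ}; from R->e we get {e}; from R->F R P we get {b, e}. So FIRST(R) = {λ, b, e}.
FIRST(F): from F->R e we get {b, e}; from F->λ we get {λ}. So FIRST(F) = {λ, b, e}.
FIRST(F c): take FIRST of each symbol in turn, carrying on past any symbol whose FIRST contains λ; result {b, c, e}.

{b, c, e}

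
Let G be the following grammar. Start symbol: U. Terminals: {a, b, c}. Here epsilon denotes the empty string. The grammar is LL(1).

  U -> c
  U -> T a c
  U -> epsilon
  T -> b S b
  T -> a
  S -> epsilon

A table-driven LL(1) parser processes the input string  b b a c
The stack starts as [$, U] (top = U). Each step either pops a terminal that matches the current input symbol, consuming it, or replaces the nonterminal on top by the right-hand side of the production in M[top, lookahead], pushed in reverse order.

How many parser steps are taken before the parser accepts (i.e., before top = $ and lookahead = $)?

     Stack        Input      Action
  1  $ U          b b a c $  expand U -> T a c
  2  $ c a T      b b a c $  expand T -> b S b
  3  $ c a b S b  b b a c $  match b
  4  $ c a b S    b a c $    expand S -> epsilon
  5  $ c a b      b a c $    match b
  6  $ c a        a c $      match a
  7  $ c          c $        match c
Accept reached after 7 steps.

7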